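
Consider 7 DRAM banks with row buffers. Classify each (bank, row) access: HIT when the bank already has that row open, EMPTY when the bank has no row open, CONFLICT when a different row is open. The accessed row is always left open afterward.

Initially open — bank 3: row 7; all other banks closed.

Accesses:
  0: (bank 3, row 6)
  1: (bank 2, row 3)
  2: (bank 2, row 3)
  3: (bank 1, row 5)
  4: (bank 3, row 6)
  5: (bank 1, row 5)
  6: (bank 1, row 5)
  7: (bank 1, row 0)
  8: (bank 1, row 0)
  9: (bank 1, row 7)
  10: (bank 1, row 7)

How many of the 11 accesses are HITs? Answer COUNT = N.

0: bank 3 row 6 — prev 7 → CONFLICT
1: bank 2 row 3 — prev None → EMPTY
2: bank 2 row 3 — prev 3 → HIT
3: bank 1 row 5 — prev None → EMPTY
4: bank 3 row 6 — prev 6 → HIT
5: bank 1 row 5 — prev 5 → HIT
6: bank 1 row 5 — prev 5 → HIT
7: bank 1 row 0 — prev 5 → CONFLICT
8: bank 1 row 0 — prev 0 → HIT
9: bank 1 row 7 — prev 0 → CONFLICT
10: bank 1 row 7 — prev 7 → HIT

COUNT = 6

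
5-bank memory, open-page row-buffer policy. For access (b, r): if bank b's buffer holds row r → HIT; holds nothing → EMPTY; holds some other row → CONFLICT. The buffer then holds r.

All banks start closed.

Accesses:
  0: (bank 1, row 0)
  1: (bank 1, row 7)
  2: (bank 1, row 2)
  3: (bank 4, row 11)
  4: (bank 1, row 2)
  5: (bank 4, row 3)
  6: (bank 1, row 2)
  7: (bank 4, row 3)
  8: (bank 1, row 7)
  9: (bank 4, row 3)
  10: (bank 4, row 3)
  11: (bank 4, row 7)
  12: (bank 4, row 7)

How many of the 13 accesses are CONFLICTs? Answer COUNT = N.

COUNT = 5

  [0] b1 r0: no row ⇒ E
  [1] b1 r7: had r0 ⇒ C
  [2] b1 r2: had r7 ⇒ C
  [3] b4 r11: no row ⇒ E
  [4] b1 r2: had r2 ⇒ H
  [5] b4 r3: had r11 ⇒ C
  [6] b1 r2: had r2 ⇒ H
  [7] b4 r3: had r3 ⇒ H
  [8] b1 r7: had r2 ⇒ C
  [9] b4 r3: had r3 ⇒ H
  [10] b4 r3: had r3 ⇒ H
  [11] b4 r7: had r3 ⇒ C
  [12] b4 r7: had r7 ⇒ H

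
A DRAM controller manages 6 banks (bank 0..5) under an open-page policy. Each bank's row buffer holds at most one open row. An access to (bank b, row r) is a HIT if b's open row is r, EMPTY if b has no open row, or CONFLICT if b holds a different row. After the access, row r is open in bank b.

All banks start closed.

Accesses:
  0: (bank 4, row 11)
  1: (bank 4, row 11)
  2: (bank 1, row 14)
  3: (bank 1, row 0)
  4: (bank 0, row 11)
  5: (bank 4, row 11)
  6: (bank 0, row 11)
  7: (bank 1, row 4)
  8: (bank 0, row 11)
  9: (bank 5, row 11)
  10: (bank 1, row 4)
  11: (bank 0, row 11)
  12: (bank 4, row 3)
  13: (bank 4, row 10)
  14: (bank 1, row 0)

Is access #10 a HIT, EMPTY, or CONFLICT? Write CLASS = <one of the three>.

CLASS = HIT

step 0: bank4 None->11 [EMPTY]
step 1: bank4 11->11 [HIT]
step 2: bank1 None->14 [EMPTY]
step 3: bank1 14->0 [CONFLICT]
step 4: bank0 None->11 [EMPTY]
step 5: bank4 11->11 [HIT]
step 6: bank0 11->11 [HIT]
step 7: bank1 0->4 [CONFLICT]
step 8: bank0 11->11 [HIT]
step 9: bank5 None->11 [EMPTY]
step 10: bank1 4->4 [HIT]
step 11: bank0 11->11 [HIT]
step 12: bank4 11->3 [CONFLICT]
step 13: bank4 3->10 [CONFLICT]
step 14: bank1 4->0 [CONFLICT]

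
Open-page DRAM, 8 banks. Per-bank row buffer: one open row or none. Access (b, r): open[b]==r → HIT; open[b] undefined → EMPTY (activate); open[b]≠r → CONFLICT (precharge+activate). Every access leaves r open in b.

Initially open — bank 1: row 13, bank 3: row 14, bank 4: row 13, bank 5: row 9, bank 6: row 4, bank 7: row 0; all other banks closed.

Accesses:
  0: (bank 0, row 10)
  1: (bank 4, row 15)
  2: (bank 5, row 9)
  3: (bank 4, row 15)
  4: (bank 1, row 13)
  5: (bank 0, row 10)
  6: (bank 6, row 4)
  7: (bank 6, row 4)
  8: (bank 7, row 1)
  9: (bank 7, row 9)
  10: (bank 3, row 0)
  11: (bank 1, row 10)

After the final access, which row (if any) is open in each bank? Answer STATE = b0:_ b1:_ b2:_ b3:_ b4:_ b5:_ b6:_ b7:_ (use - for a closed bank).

step 0: bank0 None->10 [EMPTY]
step 1: bank4 13->15 [CONFLICT]
step 2: bank5 9->9 [HIT]
step 3: bank4 15->15 [HIT]
step 4: bank1 13->13 [HIT]
step 5: bank0 10->10 [HIT]
step 6: bank6 4->4 [HIT]
step 7: bank6 4->4 [HIT]
step 8: bank7 0->1 [CONFLICT]
step 9: bank7 1->9 [CONFLICT]
step 10: bank3 14->0 [CONFLICT]
step 11: bank1 13->10 [CONFLICT]

STATE = b0:10 b1:10 b2:- b3:0 b4:15 b5:9 b6:4 b7:9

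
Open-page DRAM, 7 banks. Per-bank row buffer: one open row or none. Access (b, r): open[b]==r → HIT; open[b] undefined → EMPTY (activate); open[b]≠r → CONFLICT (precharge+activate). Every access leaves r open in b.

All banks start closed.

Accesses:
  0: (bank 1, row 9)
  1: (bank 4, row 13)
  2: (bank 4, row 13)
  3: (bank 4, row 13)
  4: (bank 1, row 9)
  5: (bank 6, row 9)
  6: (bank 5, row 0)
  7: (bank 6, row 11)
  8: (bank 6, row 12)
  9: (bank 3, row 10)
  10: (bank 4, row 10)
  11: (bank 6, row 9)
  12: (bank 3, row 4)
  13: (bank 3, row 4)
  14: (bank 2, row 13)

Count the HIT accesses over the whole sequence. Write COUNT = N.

COUNT = 4

step 0: bank1 None->9 [EMPTY]
step 1: bank4 None->13 [EMPTY]
step 2: bank4 13->13 [HIT]
step 3: bank4 13->13 [HIT]
step 4: bank1 9->9 [HIT]
step 5: bank6 None->9 [EMPTY]
step 6: bank5 None->0 [EMPTY]
step 7: bank6 9->11 [CONFLICT]
step 8: bank6 11->12 [CONFLICT]
step 9: bank3 None->10 [EMPTY]
step 10: bank4 13->10 [CONFLICT]
step 11: bank6 12->9 [CONFLICT]
step 12: bank3 10->4 [CONFLICT]
step 13: bank3 4->4 [HIT]
step 14: bank2 None->13 [EMPTY]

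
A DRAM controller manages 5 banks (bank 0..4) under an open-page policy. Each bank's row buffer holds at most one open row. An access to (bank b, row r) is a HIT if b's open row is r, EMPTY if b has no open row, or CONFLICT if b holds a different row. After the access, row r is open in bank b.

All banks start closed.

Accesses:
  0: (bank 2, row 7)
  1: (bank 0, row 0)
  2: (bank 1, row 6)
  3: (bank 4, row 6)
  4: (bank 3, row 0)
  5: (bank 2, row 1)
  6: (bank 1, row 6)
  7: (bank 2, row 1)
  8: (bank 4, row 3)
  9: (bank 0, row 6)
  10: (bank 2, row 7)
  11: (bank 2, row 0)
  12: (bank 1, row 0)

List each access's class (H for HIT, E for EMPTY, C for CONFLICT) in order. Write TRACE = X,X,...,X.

0: bank 2 row 7 — prev None → EMPTY
1: bank 0 row 0 — prev None → EMPTY
2: bank 1 row 6 — prev None → EMPTY
3: bank 4 row 6 — prev None → EMPTY
4: bank 3 row 0 — prev None → EMPTY
5: bank 2 row 1 — prev 7 → CONFLICT
6: bank 1 row 6 — prev 6 → HIT
7: bank 2 row 1 — prev 1 → HIT
8: bank 4 row 3 — prev 6 → CONFLICT
9: bank 0 row 6 — prev 0 → CONFLICT
10: bank 2 row 7 — prev 1 → CONFLICT
11: bank 2 row 0 — prev 7 → CONFLICT
12: bank 1 row 0 — prev 6 → CONFLICT

TRACE = E,E,E,E,E,C,H,H,C,C,C,C,C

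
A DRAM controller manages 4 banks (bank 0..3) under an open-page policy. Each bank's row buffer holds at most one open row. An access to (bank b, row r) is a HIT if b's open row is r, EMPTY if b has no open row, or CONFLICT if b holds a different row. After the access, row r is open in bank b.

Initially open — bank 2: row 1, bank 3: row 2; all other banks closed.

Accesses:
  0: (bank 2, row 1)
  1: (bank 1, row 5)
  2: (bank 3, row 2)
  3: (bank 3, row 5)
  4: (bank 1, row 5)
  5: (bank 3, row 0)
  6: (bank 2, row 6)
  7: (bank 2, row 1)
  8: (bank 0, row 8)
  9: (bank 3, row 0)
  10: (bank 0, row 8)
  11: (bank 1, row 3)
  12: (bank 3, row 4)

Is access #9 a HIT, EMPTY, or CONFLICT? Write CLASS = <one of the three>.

CLASS = HIT

#0 (2,1) H  (was 1)
#1 (1,5) E
#2 (3,2) H  (was 2)
#3 (3,5) C  (was 2)
#4 (1,5) H  (was 5)
#5 (3,0) C  (was 5)
#6 (2,6) C  (was 1)
#7 (2,1) C  (was 6)
#8 (0,8) E
#9 (3,0) H  (was 0)
#10 (0,8) H  (was 8)
#11 (1,3) C  (was 5)
#12 (3,4) C  (was 0)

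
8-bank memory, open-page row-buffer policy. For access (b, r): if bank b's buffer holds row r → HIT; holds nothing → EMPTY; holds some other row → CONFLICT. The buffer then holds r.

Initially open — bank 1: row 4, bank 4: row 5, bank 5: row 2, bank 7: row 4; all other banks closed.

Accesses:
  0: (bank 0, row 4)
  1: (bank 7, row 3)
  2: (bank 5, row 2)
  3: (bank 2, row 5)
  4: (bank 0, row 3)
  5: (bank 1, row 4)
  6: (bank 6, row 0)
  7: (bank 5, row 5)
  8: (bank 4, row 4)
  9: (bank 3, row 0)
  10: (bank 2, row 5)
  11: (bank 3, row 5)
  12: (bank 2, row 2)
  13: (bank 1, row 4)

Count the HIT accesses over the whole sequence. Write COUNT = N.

COUNT = 4

step 0: bank0 None->4 [EMPTY]
step 1: bank7 4->3 [CONFLICT]
step 2: bank5 2->2 [HIT]
step 3: bank2 None->5 [EMPTY]
step 4: bank0 4->3 [CONFLICT]
step 5: bank1 4->4 [HIT]
step 6: bank6 None->0 [EMPTY]
step 7: bank5 2->5 [CONFLICT]
step 8: bank4 5->4 [CONFLICT]
step 9: bank3 None->0 [EMPTY]
step 10: bank2 5->5 [HIT]
step 11: bank3 0->5 [CONFLICT]
step 12: bank2 5->2 [CONFLICT]
step 13: bank1 4->4 [HIT]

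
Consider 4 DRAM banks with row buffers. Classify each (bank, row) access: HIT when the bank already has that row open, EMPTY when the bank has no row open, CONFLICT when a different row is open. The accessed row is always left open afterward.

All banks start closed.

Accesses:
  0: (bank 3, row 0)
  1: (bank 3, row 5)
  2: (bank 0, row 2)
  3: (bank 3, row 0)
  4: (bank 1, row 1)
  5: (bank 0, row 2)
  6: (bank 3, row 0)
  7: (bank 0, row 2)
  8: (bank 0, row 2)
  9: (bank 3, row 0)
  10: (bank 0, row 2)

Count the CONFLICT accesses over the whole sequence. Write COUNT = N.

#0 (3,0) E
#1 (3,5) C  (was 0)
#2 (0,2) E
#3 (3,0) C  (was 5)
#4 (1,1) E
#5 (0,2) H  (was 2)
#6 (3,0) H  (was 0)
#7 (0,2) H  (was 2)
#8 (0,2) H  (was 2)
#9 (3,0) H  (was 0)
#10 (0,2) H  (was 2)

COUNT = 2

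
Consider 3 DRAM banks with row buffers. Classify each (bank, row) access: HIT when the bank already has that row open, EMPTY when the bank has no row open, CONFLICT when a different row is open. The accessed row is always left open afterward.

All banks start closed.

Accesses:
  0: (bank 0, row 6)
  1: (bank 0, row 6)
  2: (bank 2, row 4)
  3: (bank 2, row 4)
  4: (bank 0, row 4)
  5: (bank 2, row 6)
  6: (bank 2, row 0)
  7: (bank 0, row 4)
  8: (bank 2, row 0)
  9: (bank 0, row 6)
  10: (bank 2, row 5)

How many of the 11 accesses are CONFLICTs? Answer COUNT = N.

COUNT = 5

#0 (0,6) E
#1 (0,6) H  (was 6)
#2 (2,4) E
#3 (2,4) H  (was 4)
#4 (0,4) C  (was 6)
#5 (2,6) C  (was 4)
#6 (2,0) C  (was 6)
#7 (0,4) H  (was 4)
#8 (2,0) H  (was 0)
#9 (0,6) C  (was 4)
#10 (2,5) C  (was 0)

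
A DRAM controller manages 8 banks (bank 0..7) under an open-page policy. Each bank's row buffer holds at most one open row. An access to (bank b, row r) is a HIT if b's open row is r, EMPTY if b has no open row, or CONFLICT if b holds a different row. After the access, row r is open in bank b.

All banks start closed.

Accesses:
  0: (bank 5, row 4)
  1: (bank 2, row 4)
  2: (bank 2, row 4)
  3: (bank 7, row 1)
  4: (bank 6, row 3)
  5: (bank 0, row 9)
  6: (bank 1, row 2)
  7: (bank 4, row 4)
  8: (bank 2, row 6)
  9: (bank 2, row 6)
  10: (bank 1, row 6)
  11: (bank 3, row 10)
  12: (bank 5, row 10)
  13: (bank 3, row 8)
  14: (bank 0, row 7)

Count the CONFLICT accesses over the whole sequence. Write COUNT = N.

0: bank 5 row 4 — prev None → EMPTY
1: bank 2 row 4 — prev None → EMPTY
2: bank 2 row 4 — prev 4 → HIT
3: bank 7 row 1 — prev None → EMPTY
4: bank 6 row 3 — prev None → EMPTY
5: bank 0 row 9 — prev None → EMPTY
6: bank 1 row 2 — prev None → EMPTY
7: bank 4 row 4 — prev None → EMPTY
8: bank 2 row 6 — prev 4 → CONFLICT
9: bank 2 row 6 — prev 6 → HIT
10: bank 1 row 6 — prev 2 → CONFLICT
11: bank 3 row 10 — prev None → EMPTY
12: bank 5 row 10 — prev 4 → CONFLICT
13: bank 3 row 8 — prev 10 → CONFLICT
14: bank 0 row 7 — prev 9 → CONFLICT

COUNT = 5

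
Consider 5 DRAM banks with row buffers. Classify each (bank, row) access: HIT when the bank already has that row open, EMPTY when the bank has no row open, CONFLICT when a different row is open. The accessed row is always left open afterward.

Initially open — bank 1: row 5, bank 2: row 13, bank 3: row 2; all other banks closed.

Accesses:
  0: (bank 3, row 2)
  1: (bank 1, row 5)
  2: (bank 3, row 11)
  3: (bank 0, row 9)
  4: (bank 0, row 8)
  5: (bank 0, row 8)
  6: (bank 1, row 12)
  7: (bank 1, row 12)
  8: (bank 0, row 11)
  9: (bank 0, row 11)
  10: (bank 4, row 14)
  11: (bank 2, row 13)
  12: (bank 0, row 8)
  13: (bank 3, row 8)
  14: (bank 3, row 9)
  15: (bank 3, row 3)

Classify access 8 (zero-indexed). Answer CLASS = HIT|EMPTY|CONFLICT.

CLASS = CONFLICT

#0 (3,2) H  (was 2)
#1 (1,5) H  (was 5)
#2 (3,11) C  (was 2)
#3 (0,9) E
#4 (0,8) C  (was 9)
#5 (0,8) H  (was 8)
#6 (1,12) C  (was 5)
#7 (1,12) H  (was 12)
#8 (0,11) C  (was 8)
#9 (0,11) H  (was 11)
#10 (4,14) E
#11 (2,13) H  (was 13)
#12 (0,8) C  (was 11)
#13 (3,8) C  (was 11)
#14 (3,9) C  (was 8)
#15 (3,3) C  (was 9)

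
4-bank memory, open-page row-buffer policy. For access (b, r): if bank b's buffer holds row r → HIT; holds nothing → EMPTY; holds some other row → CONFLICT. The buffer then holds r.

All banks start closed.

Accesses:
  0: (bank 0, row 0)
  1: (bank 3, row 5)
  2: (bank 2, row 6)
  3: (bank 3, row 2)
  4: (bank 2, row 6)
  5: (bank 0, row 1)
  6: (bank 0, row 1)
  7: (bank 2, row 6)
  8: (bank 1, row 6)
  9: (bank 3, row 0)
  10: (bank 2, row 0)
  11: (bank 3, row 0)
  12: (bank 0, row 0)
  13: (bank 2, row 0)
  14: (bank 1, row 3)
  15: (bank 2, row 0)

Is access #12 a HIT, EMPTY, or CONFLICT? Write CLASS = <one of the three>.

CLASS = CONFLICT

step 0: bank0 None->0 [EMPTY]
step 1: bank3 None->5 [EMPTY]
step 2: bank2 None->6 [EMPTY]
step 3: bank3 5->2 [CONFLICT]
step 4: bank2 6->6 [HIT]
step 5: bank0 0->1 [CONFLICT]
step 6: bank0 1->1 [HIT]
step 7: bank2 6->6 [HIT]
step 8: bank1 None->6 [EMPTY]
step 9: bank3 2->0 [CONFLICT]
step 10: bank2 6->0 [CONFLICT]
step 11: bank3 0->0 [HIT]
step 12: bank0 1->0 [CONFLICT]
step 13: bank2 0->0 [HIT]
step 14: bank1 6->3 [CONFLICT]
step 15: bank2 0->0 [HIT]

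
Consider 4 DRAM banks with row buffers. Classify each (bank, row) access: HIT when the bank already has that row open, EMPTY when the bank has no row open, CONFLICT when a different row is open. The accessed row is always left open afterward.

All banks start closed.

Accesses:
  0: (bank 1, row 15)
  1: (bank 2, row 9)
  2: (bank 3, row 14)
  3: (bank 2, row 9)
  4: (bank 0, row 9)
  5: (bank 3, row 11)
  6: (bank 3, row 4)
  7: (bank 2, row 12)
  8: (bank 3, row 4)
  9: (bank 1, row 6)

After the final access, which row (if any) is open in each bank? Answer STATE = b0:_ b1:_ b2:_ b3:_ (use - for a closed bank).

STATE = b0:9 b1:6 b2:12 b3:4

  [0] b1 r15: no row ⇒ E
  [1] b2 r9: no row ⇒ E
  [2] b3 r14: no row ⇒ E
  [3] b2 r9: had r9 ⇒ H
  [4] b0 r9: no row ⇒ E
  [5] b3 r11: had r14 ⇒ C
  [6] b3 r4: had r11 ⇒ C
  [7] b2 r12: had r9 ⇒ C
  [8] b3 r4: had r4 ⇒ H
  [9] b1 r6: had r15 ⇒ C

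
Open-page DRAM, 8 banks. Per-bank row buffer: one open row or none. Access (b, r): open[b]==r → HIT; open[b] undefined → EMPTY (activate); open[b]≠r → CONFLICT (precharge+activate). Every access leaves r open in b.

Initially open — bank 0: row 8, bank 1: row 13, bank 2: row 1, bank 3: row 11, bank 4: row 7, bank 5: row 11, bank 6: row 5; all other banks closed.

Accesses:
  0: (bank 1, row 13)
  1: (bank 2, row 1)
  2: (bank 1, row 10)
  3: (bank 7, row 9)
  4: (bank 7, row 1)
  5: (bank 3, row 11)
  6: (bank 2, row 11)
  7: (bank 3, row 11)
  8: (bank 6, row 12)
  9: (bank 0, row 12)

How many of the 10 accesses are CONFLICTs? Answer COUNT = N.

0: bank 1 row 13 — prev 13 → HIT
1: bank 2 row 1 — prev 1 → HIT
2: bank 1 row 10 — prev 13 → CONFLICT
3: bank 7 row 9 — prev None → EMPTY
4: bank 7 row 1 — prev 9 → CONFLICT
5: bank 3 row 11 — prev 11 → HIT
6: bank 2 row 11 — prev 1 → CONFLICT
7: bank 3 row 11 — prev 11 → HIT
8: bank 6 row 12 — prev 5 → CONFLICT
9: bank 0 row 12 — prev 8 → CONFLICT

COUNT = 5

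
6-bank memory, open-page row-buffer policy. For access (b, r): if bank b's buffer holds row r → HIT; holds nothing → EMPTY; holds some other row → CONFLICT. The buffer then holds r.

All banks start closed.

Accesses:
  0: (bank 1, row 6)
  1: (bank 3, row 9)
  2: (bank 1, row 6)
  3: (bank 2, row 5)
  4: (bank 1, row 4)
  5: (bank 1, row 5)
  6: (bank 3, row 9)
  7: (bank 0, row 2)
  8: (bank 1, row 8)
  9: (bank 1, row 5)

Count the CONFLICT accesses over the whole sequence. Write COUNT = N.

step 0: bank1 None->6 [EMPTY]
step 1: bank3 None->9 [EMPTY]
step 2: bank1 6->6 [HIT]
step 3: bank2 None->5 [EMPTY]
step 4: bank1 6->4 [CONFLICT]
step 5: bank1 4->5 [CONFLICT]
step 6: bank3 9->9 [HIT]
step 7: bank0 None->2 [EMPTY]
step 8: bank1 5->8 [CONFLICT]
step 9: bank1 8->5 [CONFLICT]

COUNT = 4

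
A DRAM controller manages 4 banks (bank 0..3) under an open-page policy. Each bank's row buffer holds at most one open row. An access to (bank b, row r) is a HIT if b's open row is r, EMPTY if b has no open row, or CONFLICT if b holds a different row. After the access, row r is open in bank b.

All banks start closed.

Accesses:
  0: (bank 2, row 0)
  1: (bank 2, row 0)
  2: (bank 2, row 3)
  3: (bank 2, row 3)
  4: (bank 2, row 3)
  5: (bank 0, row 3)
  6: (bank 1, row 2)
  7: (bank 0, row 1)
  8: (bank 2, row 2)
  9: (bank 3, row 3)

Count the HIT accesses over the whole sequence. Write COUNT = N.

COUNT = 3

0: bank 2 row 0 — prev None → EMPTY
1: bank 2 row 0 — prev 0 → HIT
2: bank 2 row 3 — prev 0 → CONFLICT
3: bank 2 row 3 — prev 3 → HIT
4: bank 2 row 3 — prev 3 → HIT
5: bank 0 row 3 — prev None → EMPTY
6: bank 1 row 2 — prev None → EMPTY
7: bank 0 row 1 — prev 3 → CONFLICT
8: bank 2 row 2 — prev 3 → CONFLICT
9: bank 3 row 3 — prev None → EMPTY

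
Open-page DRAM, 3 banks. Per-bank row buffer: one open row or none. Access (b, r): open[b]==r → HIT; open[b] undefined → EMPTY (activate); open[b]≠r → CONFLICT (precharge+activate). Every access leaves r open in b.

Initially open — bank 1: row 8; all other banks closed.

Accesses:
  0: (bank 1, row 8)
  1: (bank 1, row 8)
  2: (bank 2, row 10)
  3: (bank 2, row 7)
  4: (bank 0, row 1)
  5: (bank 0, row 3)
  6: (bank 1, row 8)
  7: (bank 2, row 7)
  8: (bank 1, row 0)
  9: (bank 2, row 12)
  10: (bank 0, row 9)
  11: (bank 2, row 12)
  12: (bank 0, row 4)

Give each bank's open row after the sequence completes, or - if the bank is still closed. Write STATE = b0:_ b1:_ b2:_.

step 0: bank1 8->8 [HIT]
step 1: bank1 8->8 [HIT]
step 2: bank2 None->10 [EMPTY]
step 3: bank2 10->7 [CONFLICT]
step 4: bank0 None->1 [EMPTY]
step 5: bank0 1->3 [CONFLICT]
step 6: bank1 8->8 [HIT]
step 7: bank2 7->7 [HIT]
step 8: bank1 8->0 [CONFLICT]
step 9: bank2 7->12 [CONFLICT]
step 10: bank0 3->9 [CONFLICT]
step 11: bank2 12->12 [HIT]
step 12: bank0 9->4 [CONFLICT]

STATE = b0:4 b1:0 b2:12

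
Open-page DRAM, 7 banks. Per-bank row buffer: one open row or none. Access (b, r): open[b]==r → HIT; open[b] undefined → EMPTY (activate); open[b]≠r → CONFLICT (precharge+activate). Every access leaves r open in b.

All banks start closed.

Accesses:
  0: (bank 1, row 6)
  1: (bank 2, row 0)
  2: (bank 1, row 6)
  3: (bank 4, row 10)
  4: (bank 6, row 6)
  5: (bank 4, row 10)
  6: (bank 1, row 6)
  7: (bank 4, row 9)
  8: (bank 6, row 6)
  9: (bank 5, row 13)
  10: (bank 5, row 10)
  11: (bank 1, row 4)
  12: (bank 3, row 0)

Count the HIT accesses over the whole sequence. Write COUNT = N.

COUNT = 4

step 0: bank1 None->6 [EMPTY]
step 1: bank2 None->0 [EMPTY]
step 2: bank1 6->6 [HIT]
step 3: bank4 None->10 [EMPTY]
step 4: bank6 None->6 [EMPTY]
step 5: bank4 10->10 [HIT]
step 6: bank1 6->6 [HIT]
step 7: bank4 10->9 [CONFLICT]
step 8: bank6 6->6 [HIT]
step 9: bank5 None->13 [EMPTY]
step 10: bank5 13->10 [CONFLICT]
step 11: bank1 6->4 [CONFLICT]
step 12: bank3 None->0 [EMPTY]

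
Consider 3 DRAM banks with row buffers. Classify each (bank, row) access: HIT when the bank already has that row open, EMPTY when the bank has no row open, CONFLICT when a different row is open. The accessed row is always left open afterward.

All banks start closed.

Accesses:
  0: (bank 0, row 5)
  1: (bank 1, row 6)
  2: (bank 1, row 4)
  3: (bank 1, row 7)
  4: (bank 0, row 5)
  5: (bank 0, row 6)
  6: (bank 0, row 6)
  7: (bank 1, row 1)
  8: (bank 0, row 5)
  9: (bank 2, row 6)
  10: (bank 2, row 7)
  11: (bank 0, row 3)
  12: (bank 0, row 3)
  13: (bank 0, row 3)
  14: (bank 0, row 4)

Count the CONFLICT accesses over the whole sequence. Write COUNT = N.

COUNT = 8

#0 (0,5) E
#1 (1,6) E
#2 (1,4) C  (was 6)
#3 (1,7) C  (was 4)
#4 (0,5) H  (was 5)
#5 (0,6) C  (was 5)
#6 (0,6) H  (was 6)
#7 (1,1) C  (was 7)
#8 (0,5) C  (was 6)
#9 (2,6) E
#10 (2,7) C  (was 6)
#11 (0,3) C  (was 5)
#12 (0,3) H  (was 3)
#13 (0,3) H  (was 3)
#14 (0,4) C  (was 3)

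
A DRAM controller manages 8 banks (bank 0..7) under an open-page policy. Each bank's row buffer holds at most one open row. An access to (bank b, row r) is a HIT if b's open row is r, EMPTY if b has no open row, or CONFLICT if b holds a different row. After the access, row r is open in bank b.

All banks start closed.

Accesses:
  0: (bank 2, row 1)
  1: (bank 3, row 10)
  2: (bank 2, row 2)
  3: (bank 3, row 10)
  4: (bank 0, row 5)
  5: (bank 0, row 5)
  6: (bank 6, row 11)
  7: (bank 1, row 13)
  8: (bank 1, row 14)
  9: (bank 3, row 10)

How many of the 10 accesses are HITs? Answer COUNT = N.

COUNT = 3

  [0] b2 r1: no row ⇒ E
  [1] b3 r10: no row ⇒ E
  [2] b2 r2: had r1 ⇒ C
  [3] b3 r10: had r10 ⇒ H
  [4] b0 r5: no row ⇒ E
  [5] b0 r5: had r5 ⇒ H
  [6] b6 r11: no row ⇒ E
  [7] b1 r13: no row ⇒ E
  [8] b1 r14: had r13 ⇒ C
  [9] b3 r10: had r10 ⇒ H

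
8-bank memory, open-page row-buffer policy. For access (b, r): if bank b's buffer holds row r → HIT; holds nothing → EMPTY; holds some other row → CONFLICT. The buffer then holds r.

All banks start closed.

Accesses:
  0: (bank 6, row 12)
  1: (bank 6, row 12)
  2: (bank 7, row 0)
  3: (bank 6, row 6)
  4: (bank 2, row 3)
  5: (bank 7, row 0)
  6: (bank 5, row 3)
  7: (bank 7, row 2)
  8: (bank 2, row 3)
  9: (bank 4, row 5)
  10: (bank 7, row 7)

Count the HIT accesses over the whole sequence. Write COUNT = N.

step 0: bank6 None->12 [EMPTY]
step 1: bank6 12->12 [HIT]
step 2: bank7 None->0 [EMPTY]
step 3: bank6 12->6 [CONFLICT]
step 4: bank2 None->3 [EMPTY]
step 5: bank7 0->0 [HIT]
step 6: bank5 None->3 [EMPTY]
step 7: bank7 0->2 [CONFLICT]
step 8: bank2 3->3 [HIT]
step 9: bank4 None->5 [EMPTY]
step 10: bank7 2->7 [CONFLICT]

COUNT = 3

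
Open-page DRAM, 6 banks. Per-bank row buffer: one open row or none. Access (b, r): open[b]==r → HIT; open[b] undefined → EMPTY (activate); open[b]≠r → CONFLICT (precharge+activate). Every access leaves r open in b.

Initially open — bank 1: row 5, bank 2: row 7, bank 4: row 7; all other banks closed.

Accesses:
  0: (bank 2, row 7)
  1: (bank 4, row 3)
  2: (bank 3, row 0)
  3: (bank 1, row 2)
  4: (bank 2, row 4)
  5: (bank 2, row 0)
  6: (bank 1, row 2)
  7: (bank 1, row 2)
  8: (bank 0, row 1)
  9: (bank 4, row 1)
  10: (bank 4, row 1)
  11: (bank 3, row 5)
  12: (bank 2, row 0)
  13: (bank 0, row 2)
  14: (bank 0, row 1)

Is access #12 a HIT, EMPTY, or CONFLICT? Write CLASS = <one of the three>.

0: bank 2 row 7 — prev 7 → HIT
1: bank 4 row 3 — prev 7 → CONFLICT
2: bank 3 row 0 — prev None → EMPTY
3: bank 1 row 2 — prev 5 → CONFLICT
4: bank 2 row 4 — prev 7 → CONFLICT
5: bank 2 row 0 — prev 4 → CONFLICT
6: bank 1 row 2 — prev 2 → HIT
7: bank 1 row 2 — prev 2 → HIT
8: bank 0 row 1 — prev None → EMPTY
9: bank 4 row 1 — prev 3 → CONFLICT
10: bank 4 row 1 — prev 1 → HIT
11: bank 3 row 5 — prev 0 → CONFLICT
12: bank 2 row 0 — prev 0 → HIT
13: bank 0 row 2 — prev 1 → CONFLICT
14: bank 0 row 1 — prev 2 → CONFLICT

CLASS = HIT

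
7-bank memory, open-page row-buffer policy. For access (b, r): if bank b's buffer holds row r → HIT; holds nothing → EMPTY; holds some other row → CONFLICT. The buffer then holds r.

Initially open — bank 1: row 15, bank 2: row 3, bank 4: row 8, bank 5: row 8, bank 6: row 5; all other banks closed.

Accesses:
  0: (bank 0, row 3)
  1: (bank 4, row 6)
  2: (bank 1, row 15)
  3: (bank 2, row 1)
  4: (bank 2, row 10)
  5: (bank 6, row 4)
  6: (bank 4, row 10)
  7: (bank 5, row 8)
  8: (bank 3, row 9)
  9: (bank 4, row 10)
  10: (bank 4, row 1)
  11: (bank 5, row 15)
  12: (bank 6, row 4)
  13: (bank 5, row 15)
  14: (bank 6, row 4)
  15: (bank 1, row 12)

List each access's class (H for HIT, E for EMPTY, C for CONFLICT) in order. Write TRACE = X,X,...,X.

TRACE = E,C,H,C,C,C,C,H,E,H,C,C,H,H,H,C

0: bank 0 row 3 — prev None → EMPTY
1: bank 4 row 6 — prev 8 → CONFLICT
2: bank 1 row 15 — prev 15 → HIT
3: bank 2 row 1 — prev 3 → CONFLICT
4: bank 2 row 10 — prev 1 → CONFLICT
5: bank 6 row 4 — prev 5 → CONFLICT
6: bank 4 row 10 — prev 6 → CONFLICT
7: bank 5 row 8 — prev 8 → HIT
8: bank 3 row 9 — prev None → EMPTY
9: bank 4 row 10 — prev 10 → HIT
10: bank 4 row 1 — prev 10 → CONFLICT
11: bank 5 row 15 — prev 8 → CONFLICT
12: bank 6 row 4 — prev 4 → HIT
13: bank 5 row 15 — prev 15 → HIT
14: bank 6 row 4 — prev 4 → HIT
15: bank 1 row 12 — prev 15 → CONFLICT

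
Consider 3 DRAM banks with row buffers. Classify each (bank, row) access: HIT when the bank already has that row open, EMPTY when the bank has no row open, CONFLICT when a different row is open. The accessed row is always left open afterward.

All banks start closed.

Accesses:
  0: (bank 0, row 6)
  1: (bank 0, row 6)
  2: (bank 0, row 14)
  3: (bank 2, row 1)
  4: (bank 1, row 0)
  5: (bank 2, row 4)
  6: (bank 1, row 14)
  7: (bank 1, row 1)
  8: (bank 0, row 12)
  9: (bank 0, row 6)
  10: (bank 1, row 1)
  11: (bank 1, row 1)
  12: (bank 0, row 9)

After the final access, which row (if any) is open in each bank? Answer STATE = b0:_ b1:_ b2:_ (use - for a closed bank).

STATE = b0:9 b1:1 b2:4

  [0] b0 r6: no row ⇒ E
  [1] b0 r6: had r6 ⇒ H
  [2] b0 r14: had r6 ⇒ C
  [3] b2 r1: no row ⇒ E
  [4] b1 r0: no row ⇒ E
  [5] b2 r4: had r1 ⇒ C
  [6] b1 r14: had r0 ⇒ C
  [7] b1 r1: had r14 ⇒ C
  [8] b0 r12: had r14 ⇒ C
  [9] b0 r6: had r12 ⇒ C
  [10] b1 r1: had r1 ⇒ H
  [11] b1 r1: had r1 ⇒ H
  [12] b0 r9: had r6 ⇒ C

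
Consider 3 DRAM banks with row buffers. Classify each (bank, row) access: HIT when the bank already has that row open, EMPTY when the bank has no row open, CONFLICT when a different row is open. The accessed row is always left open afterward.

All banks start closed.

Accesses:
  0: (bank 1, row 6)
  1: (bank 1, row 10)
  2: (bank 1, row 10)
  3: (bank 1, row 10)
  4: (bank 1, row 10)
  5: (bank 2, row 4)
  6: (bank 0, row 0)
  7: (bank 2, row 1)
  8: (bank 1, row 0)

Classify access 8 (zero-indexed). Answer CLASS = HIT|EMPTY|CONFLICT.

#0 (1,6) E
#1 (1,10) C  (was 6)
#2 (1,10) H  (was 10)
#3 (1,10) H  (was 10)
#4 (1,10) H  (was 10)
#5 (2,4) E
#6 (0,0) E
#7 (2,1) C  (was 4)
#8 (1,0) C  (was 10)

CLASS = CONFLICT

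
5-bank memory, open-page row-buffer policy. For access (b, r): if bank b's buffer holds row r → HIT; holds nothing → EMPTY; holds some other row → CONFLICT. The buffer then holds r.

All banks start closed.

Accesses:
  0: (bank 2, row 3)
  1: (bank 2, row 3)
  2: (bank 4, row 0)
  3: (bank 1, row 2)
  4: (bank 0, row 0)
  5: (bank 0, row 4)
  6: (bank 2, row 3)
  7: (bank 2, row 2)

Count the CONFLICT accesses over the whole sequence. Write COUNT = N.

  [0] b2 r3: no row ⇒ E
  [1] b2 r3: had r3 ⇒ H
  [2] b4 r0: no row ⇒ E
  [3] b1 r2: no row ⇒ E
  [4] b0 r0: no row ⇒ E
  [5] b0 r4: had r0 ⇒ C
  [6] b2 r3: had r3 ⇒ H
  [7] b2 r2: had r3 ⇒ C

COUNT = 2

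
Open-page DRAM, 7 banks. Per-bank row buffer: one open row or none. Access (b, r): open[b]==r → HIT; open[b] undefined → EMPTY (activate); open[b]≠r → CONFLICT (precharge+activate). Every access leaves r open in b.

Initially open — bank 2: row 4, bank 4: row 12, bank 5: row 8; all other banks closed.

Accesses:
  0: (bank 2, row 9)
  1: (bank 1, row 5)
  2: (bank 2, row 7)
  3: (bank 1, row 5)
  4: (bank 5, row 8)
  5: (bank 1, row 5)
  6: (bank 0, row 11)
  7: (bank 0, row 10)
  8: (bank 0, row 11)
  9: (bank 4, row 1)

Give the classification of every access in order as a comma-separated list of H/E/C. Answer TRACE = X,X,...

TRACE = C,E,C,H,H,H,E,C,C,C

#0 (2,9) C  (was 4)
#1 (1,5) E
#2 (2,7) C  (was 9)
#3 (1,5) H  (was 5)
#4 (5,8) H  (was 8)
#5 (1,5) H  (was 5)
#6 (0,11) E
#7 (0,10) C  (was 11)
#8 (0,11) C  (was 10)
#9 (4,1) C  (was 12)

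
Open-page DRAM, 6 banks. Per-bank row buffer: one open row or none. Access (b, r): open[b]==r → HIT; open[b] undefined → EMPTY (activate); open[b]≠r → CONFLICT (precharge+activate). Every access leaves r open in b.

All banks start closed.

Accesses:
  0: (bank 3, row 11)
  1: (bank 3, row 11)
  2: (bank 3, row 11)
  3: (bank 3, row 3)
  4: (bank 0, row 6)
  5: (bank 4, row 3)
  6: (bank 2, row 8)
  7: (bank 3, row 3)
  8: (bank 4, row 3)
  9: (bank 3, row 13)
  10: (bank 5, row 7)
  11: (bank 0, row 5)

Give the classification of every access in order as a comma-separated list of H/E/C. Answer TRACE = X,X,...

TRACE = E,H,H,C,E,E,E,H,H,C,E,C

step 0: bank3 None->11 [EMPTY]
step 1: bank3 11->11 [HIT]
step 2: bank3 11->11 [HIT]
step 3: bank3 11->3 [CONFLICT]
step 4: bank0 None->6 [EMPTY]
step 5: bank4 None->3 [EMPTY]
step 6: bank2 None->8 [EMPTY]
step 7: bank3 3->3 [HIT]
step 8: bank4 3->3 [HIT]
step 9: bank3 3->13 [CONFLICT]
step 10: bank5 None->7 [EMPTY]
step 11: bank0 6->5 [CONFLICT]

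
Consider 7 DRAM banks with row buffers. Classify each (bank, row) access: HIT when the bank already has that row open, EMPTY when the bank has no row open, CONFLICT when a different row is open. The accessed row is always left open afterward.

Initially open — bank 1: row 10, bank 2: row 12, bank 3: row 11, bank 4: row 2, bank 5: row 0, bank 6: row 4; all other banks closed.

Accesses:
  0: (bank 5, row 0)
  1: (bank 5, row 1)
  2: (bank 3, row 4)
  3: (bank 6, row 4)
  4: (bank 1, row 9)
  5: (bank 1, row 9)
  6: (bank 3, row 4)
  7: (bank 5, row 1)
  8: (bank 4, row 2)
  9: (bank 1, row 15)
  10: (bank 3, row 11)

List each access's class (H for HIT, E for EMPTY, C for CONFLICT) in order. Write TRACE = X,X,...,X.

TRACE = H,C,C,H,C,H,H,H,H,C,C

#0 (5,0) H  (was 0)
#1 (5,1) C  (was 0)
#2 (3,4) C  (was 11)
#3 (6,4) H  (was 4)
#4 (1,9) C  (was 10)
#5 (1,9) H  (was 9)
#6 (3,4) H  (was 4)
#7 (5,1) H  (was 1)
#8 (4,2) H  (was 2)
#9 (1,15) C  (was 9)
#10 (3,11) C  (was 4)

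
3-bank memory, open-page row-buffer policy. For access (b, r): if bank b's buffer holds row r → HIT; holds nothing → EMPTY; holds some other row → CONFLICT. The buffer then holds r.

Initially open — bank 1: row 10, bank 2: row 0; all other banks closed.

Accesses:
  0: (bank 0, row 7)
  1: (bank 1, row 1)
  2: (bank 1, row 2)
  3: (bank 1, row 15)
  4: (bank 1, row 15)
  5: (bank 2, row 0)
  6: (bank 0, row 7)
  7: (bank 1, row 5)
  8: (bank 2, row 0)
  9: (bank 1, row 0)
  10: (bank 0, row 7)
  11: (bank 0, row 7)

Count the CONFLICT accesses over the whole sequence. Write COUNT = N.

COUNT = 5

#0 (0,7) E
#1 (1,1) C  (was 10)
#2 (1,2) C  (was 1)
#3 (1,15) C  (was 2)
#4 (1,15) H  (was 15)
#5 (2,0) H  (was 0)
#6 (0,7) H  (was 7)
#7 (1,5) C  (was 15)
#8 (2,0) H  (was 0)
#9 (1,0) C  (was 5)
#10 (0,7) H  (was 7)
#11 (0,7) H  (was 7)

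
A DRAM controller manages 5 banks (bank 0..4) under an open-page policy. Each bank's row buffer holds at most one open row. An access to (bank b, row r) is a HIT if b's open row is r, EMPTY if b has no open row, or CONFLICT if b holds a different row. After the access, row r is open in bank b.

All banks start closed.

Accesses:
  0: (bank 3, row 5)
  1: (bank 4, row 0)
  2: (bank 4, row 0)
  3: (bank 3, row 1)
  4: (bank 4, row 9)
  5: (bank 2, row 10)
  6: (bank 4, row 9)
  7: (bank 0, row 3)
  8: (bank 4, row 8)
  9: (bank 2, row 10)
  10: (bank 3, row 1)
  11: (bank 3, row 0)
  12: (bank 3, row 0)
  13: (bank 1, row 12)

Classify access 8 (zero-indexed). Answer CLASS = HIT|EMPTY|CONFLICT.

CLASS = CONFLICT

  [0] b3 r5: no row ⇒ E
  [1] b4 r0: no row ⇒ E
  [2] b4 r0: had r0 ⇒ H
  [3] b3 r1: had r5 ⇒ C
  [4] b4 r9: had r0 ⇒ C
  [5] b2 r10: no row ⇒ E
  [6] b4 r9: had r9 ⇒ H
  [7] b0 r3: no row ⇒ E
  [8] b4 r8: had r9 ⇒ C
  [9] b2 r10: had r10 ⇒ H
  [10] b3 r1: had r1 ⇒ H
  [11] b3 r0: had r1 ⇒ C
  [12] b3 r0: had r0 ⇒ H
  [13] b1 r12: no row ⇒ E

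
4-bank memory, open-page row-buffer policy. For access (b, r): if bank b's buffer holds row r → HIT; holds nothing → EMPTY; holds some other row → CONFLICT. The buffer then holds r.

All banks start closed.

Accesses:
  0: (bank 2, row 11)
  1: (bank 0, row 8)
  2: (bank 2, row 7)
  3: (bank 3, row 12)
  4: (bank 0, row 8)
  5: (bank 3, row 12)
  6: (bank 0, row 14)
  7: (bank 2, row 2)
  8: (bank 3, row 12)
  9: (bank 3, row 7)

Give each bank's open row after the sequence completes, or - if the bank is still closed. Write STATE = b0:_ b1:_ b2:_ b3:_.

STATE = b0:14 b1:- b2:2 b3:7

  [0] b2 r11: no row ⇒ E
  [1] b0 r8: no row ⇒ E
  [2] b2 r7: had r11 ⇒ C
  [3] b3 r12: no row ⇒ E
  [4] b0 r8: had r8 ⇒ H
  [5] b3 r12: had r12 ⇒ H
  [6] b0 r14: had r8 ⇒ C
  [7] b2 r2: had r7 ⇒ C
  [8] b3 r12: had r12 ⇒ H
  [9] b3 r7: had r12 ⇒ C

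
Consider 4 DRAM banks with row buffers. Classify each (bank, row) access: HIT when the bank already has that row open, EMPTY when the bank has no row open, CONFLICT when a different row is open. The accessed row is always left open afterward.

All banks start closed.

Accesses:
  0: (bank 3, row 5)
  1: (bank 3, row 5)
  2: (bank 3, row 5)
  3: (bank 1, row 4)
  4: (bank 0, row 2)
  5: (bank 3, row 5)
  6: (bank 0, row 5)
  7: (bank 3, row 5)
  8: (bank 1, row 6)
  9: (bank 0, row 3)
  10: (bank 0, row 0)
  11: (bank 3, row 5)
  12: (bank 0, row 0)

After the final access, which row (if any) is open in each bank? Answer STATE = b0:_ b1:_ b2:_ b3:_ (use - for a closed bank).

#0 (3,5) E
#1 (3,5) H  (was 5)
#2 (3,5) H  (was 5)
#3 (1,4) E
#4 (0,2) E
#5 (3,5) H  (was 5)
#6 (0,5) C  (was 2)
#7 (3,5) H  (was 5)
#8 (1,6) C  (was 4)
#9 (0,3) C  (was 5)
#10 (0,0) C  (was 3)
#11 (3,5) H  (was 5)
#12 (0,0) H  (was 0)

STATE = b0:0 b1:6 b2:- b3:5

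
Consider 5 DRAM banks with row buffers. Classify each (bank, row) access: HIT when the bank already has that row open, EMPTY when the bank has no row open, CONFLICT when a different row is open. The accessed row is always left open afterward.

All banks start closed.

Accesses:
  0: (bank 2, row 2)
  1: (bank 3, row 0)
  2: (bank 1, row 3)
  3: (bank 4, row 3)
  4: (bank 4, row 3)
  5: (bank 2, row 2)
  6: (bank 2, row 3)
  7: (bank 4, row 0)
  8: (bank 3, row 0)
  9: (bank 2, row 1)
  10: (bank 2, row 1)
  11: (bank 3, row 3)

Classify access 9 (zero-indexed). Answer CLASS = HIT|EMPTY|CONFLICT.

CLASS = CONFLICT

  [0] b2 r2: no row ⇒ E
  [1] b3 r0: no row ⇒ E
  [2] b1 r3: no row ⇒ E
  [3] b4 r3: no row ⇒ E
  [4] b4 r3: had r3 ⇒ H
  [5] b2 r2: had r2 ⇒ H
  [6] b2 r3: had r2 ⇒ C
  [7] b4 r0: had r3 ⇒ C
  [8] b3 r0: had r0 ⇒ H
  [9] b2 r1: had r3 ⇒ C
  [10] b2 r1: had r1 ⇒ H
  [11] b3 r3: had r0 ⇒ C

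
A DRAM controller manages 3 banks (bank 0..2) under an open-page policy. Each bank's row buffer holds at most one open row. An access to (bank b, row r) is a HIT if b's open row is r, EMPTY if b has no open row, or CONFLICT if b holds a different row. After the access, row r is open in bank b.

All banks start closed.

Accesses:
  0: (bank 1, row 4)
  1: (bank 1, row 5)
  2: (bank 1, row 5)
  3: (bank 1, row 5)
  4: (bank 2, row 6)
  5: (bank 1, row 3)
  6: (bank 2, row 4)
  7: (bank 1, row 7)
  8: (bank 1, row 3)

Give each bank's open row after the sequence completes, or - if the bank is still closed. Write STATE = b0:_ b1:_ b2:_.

#0 (1,4) E
#1 (1,5) C  (was 4)
#2 (1,5) H  (was 5)
#3 (1,5) H  (was 5)
#4 (2,6) E
#5 (1,3) C  (was 5)
#6 (2,4) C  (was 6)
#7 (1,7) C  (was 3)
#8 (1,3) C  (was 7)

STATE = b0:- b1:3 b2:4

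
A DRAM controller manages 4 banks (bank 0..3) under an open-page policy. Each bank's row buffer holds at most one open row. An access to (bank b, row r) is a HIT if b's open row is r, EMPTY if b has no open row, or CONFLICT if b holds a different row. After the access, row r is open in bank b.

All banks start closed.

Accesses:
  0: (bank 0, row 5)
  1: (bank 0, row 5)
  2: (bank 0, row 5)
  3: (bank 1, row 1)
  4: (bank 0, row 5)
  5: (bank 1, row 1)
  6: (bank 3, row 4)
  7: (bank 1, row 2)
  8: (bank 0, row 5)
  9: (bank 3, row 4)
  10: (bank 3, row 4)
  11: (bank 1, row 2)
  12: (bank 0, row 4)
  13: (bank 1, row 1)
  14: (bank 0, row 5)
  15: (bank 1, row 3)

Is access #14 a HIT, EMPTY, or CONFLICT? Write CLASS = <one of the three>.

CLASS = CONFLICT

step 0: bank0 None->5 [EMPTY]
step 1: bank0 5->5 [HIT]
step 2: bank0 5->5 [HIT]
step 3: bank1 None->1 [EMPTY]
step 4: bank0 5->5 [HIT]
step 5: bank1 1->1 [HIT]
step 6: bank3 None->4 [EMPTY]
step 7: bank1 1->2 [CONFLICT]
step 8: bank0 5->5 [HIT]
step 9: bank3 4->4 [HIT]
step 10: bank3 4->4 [HIT]
step 11: bank1 2->2 [HIT]
step 12: bank0 5->4 [CONFLICT]
step 13: bank1 2->1 [CONFLICT]
step 14: bank0 4->5 [CONFLICT]
step 15: bank1 1->3 [CONFLICT]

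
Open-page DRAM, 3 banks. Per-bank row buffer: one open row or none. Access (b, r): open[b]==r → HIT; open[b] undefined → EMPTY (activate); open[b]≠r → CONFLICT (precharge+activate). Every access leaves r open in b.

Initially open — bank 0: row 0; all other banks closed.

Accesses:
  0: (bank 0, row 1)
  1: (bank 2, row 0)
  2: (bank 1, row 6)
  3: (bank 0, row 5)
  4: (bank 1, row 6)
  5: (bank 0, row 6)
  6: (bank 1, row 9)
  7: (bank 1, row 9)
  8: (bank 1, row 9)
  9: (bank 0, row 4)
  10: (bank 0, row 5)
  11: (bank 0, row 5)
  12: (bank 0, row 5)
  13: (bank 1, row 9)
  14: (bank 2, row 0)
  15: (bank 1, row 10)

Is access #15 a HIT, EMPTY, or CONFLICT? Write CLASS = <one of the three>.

  [0] b0 r1: had r0 ⇒ C
  [1] b2 r0: no row ⇒ E
  [2] b1 r6: no row ⇒ E
  [3] b0 r5: had r1 ⇒ C
  [4] b1 r6: had r6 ⇒ H
  [5] b0 r6: had r5 ⇒ C
  [6] b1 r9: had r6 ⇒ C
  [7] b1 r9: had r9 ⇒ H
  [8] b1 r9: had r9 ⇒ H
  [9] b0 r4: had r6 ⇒ C
  [10] b0 r5: had r4 ⇒ C
  [11] b0 r5: had r5 ⇒ H
  [12] b0 r5: had r5 ⇒ H
  [13] b1 r9: had r9 ⇒ H
  [14] b2 r0: had r0 ⇒ H
  [15] b1 r10: had r9 ⇒ C

CLASS = CONFLICT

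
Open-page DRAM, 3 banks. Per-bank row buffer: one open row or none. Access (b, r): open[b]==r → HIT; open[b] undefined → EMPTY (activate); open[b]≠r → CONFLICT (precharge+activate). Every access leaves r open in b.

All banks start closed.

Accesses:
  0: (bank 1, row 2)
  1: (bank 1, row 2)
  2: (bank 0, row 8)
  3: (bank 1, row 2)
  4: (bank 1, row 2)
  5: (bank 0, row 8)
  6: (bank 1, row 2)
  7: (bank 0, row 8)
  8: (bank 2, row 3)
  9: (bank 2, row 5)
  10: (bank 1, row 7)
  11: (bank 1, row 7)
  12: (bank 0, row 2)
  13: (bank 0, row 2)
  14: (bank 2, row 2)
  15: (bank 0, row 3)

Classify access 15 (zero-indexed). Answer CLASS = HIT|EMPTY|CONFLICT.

CLASS = CONFLICT

step 0: bank1 None->2 [EMPTY]
step 1: bank1 2->2 [HIT]
step 2: bank0 None->8 [EMPTY]
step 3: bank1 2->2 [HIT]
step 4: bank1 2->2 [HIT]
step 5: bank0 8->8 [HIT]
step 6: bank1 2->2 [HIT]
step 7: bank0 8->8 [HIT]
step 8: bank2 None->3 [EMPTY]
step 9: bank2 3->5 [CONFLICT]
step 10: bank1 2->7 [CONFLICT]
step 11: bank1 7->7 [HIT]
step 12: bank0 8->2 [CONFLICT]
step 13: bank0 2->2 [HIT]
step 14: bank2 5->2 [CONFLICT]
step 15: bank0 2->3 [CONFLICT]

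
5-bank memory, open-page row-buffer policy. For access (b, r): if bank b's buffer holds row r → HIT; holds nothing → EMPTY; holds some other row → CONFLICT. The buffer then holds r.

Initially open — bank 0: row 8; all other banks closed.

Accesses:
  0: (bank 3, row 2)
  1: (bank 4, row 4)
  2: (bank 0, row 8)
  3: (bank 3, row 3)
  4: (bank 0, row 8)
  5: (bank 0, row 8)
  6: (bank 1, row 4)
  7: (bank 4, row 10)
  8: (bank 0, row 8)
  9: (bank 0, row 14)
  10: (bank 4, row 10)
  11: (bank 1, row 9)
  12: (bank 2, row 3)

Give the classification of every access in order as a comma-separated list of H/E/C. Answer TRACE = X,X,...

  [0] b3 r2: no row ⇒ E
  [1] b4 r4: no row ⇒ E
  [2] b0 r8: had r8 ⇒ H
  [3] b3 r3: had r2 ⇒ C
  [4] b0 r8: had r8 ⇒ H
  [5] b0 r8: had r8 ⇒ H
  [6] b1 r4: no row ⇒ E
  [7] b4 r10: had r4 ⇒ C
  [8] b0 r8: had r8 ⇒ H
  [9] b0 r14: had r8 ⇒ C
  [10] b4 r10: had r10 ⇒ H
  [11] b1 r9: had r4 ⇒ C
  [12] b2 r3: no row ⇒ E

TRACE = E,E,H,C,H,H,E,C,H,C,H,C,E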